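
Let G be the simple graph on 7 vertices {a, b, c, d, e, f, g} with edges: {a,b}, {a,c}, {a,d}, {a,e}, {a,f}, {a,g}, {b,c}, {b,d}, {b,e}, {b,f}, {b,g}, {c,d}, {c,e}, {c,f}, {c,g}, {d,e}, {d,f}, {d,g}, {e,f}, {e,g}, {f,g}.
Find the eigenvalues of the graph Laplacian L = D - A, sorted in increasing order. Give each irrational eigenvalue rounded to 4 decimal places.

Reading degrees in the order [a, b, c, d, e, f, g] gives [6, 6, 6, 6, 6, 6, 6]; set D = diag(6, 6, 6, 6, 6, 6, 6) and form L = D - A. L is symmetric positive semidefinite, so every eigenvalue is real and nonnegative. The single zero eigenvalue shows the graph is connected. The largest eigenvalue, 7, is at most the vertex count 7. The eigenvalues sum to 42, which equals trace(L) = 2|E|.

[0, 7, 7, 7, 7, 7, 7]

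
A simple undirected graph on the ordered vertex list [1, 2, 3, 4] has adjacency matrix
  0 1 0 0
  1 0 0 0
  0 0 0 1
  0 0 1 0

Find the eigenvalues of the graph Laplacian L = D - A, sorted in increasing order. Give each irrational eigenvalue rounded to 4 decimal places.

[0, 0, 2, 2]

Each diagonal entry of L is the vertex degree and each off-diagonal entry is -1 where an edge is present, 0 otherwise; in the order [1, 2, 3, 4] the diagonal is [1, 1, 1, 1]. The multiplicity of 0 as a Laplacian eigenvalue equals the number of connected components. The 2 zero eigenvalues correspond to the 2 connected components. The eigenvalues sum to 4, which equals trace(L) = 2|E|.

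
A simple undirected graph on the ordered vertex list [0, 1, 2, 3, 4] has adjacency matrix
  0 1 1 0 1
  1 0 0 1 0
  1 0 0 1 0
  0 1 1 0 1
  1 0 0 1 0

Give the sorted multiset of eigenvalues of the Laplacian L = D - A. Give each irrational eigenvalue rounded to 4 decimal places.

[0, 2, 2, 3, 5]

Reading degrees in the order [0, 1, 2, 3, 4] gives [3, 2, 2, 3, 2]; set D = diag(3, 2, 2, 3, 2) and form L = D - A. L is symmetric positive semidefinite, so every eigenvalue is real and nonnegative. By the matrix-tree theorem the graph has (1/5) * product of the nonzero eigenvalues = 12 spanning trees.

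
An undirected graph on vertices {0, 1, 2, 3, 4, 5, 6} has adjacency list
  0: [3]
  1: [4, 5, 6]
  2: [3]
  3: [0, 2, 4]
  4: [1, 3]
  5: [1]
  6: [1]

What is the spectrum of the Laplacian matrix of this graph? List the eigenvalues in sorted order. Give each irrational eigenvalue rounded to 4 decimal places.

[0, 0.2679, 1, 1, 1.5858, 3.7321, 4.4142]

Reading degrees in the order [0, 1, 2, 3, 4, 5, 6] gives [1, 3, 1, 3, 2, 1, 1]; set D = diag(1, 3, 1, 3, 2, 1, 1) and form L = D - A. L is symmetric positive semidefinite, so every eigenvalue is real and nonnegative. The single zero eigenvalue shows the graph is connected. By the matrix-tree theorem the graph has (1/7) * product of the nonzero eigenvalues = 1 spanning tree. The largest eigenvalue, 4.4142, is at most the vertex count 7.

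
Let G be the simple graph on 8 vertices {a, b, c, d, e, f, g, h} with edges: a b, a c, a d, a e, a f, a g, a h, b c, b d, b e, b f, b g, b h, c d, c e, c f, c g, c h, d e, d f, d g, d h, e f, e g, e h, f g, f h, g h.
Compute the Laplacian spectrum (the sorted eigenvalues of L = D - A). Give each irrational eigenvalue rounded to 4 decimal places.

[0, 8, 8, 8, 8, 8, 8, 8]

Reading degrees in the order [a, b, c, d, e, f, g, h] gives [7, 7, 7, 7, 7, 7, 7, 7]; set D = diag(7, 7, 7, 7, 7, 7, 7, 7) and form L = D - A. Since every row of L sums to 0, the all-ones vector is in the kernel and 0 is an eigenvalue. The eigenvalues sum to 56, which equals trace(L) = 2|E|.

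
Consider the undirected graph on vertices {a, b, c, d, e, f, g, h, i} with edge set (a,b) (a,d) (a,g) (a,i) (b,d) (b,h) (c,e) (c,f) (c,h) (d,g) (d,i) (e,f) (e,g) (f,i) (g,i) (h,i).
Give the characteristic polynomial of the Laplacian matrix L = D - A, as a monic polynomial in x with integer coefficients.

Each diagonal entry of L is the vertex degree and each off-diagonal entry is -1 where an edge is present, 0 otherwise; in the order [a, b, c, d, e, f, g, h, i] the diagonal is [4, 3, 3, 4, 3, 3, 4, 3, 5]. Computing det(xI - L) by cofactor expansion (or equivalently via sum-over-permutations) gives x^9 - 32x^8 + 437x^7 - 3318x^6 + 15269x^5 - 43416x^4 + 74034x^3 - 68624x^2 + 26145x. Since p(0) = det(-L) = 0, x divides p(x). By the matrix-tree theorem the graph has (1/9) * product of the nonzero eigenvalues = 2905 spanning trees.

x^9 - 32x^8 + 437x^7 - 3318x^6 + 15269x^5 - 43416x^4 + 74034x^3 - 68624x^2 + 26145x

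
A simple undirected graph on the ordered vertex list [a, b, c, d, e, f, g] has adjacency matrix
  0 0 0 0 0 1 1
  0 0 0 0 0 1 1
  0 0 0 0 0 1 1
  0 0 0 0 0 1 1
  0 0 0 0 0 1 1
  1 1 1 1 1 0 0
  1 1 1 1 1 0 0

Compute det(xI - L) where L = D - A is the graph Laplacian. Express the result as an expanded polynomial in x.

With the vertex order [a, b, c, d, e, f, g], the degrees are [2, 2, 2, 2, 2, 5, 5], giving D = diag(2, 2, 2, 2, 2, 5, 5) and L = D - A. L has integer entries, so p(x) = det(xI - L) has integer coefficients. Expanding the determinant yields x^7 - 20x^6 + 155x^5 - 600x^4 + 1240x^3 - 1312x^2 + 560x. Since p(0) = det(-L) = 0, x divides p(x). The eigenvalues sum to 20, which equals trace(L) = 2|E|.

x^7 - 20x^6 + 155x^5 - 600x^4 + 1240x^3 - 1312x^2 + 560x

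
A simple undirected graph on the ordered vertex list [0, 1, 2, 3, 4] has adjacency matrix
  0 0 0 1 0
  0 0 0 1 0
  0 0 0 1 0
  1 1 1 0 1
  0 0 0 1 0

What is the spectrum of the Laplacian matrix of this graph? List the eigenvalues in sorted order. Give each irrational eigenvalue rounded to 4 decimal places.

[0, 1, 1, 1, 5]

Each diagonal entry of L is the vertex degree and each off-diagonal entry is -1 where an edge is present, 0 otherwise; in the order [0, 1, 2, 3, 4] the diagonal is [1, 1, 1, 4, 1]. The multiplicity of 0 as a Laplacian eigenvalue equals the number of connected components. The single zero eigenvalue shows the graph is connected. The largest eigenvalue, 5, is at most the vertex count 5.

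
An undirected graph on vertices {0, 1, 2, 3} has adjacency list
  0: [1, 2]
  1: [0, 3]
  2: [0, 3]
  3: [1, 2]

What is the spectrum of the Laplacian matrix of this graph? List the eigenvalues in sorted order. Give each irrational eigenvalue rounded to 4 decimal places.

Each diagonal entry of L is the vertex degree and each off-diagonal entry is -1 where an edge is present, 0 otherwise; in the order [0, 1, 2, 3] the diagonal is [2, 2, 2, 2]. Since every row of L sums to 0, the all-ones vector is in the kernel and 0 is an eigenvalue. The single zero eigenvalue shows the graph is connected. By the matrix-tree theorem the graph has (1/4) * product of the nonzero eigenvalues = 4 spanning trees.

[0, 2, 2, 4]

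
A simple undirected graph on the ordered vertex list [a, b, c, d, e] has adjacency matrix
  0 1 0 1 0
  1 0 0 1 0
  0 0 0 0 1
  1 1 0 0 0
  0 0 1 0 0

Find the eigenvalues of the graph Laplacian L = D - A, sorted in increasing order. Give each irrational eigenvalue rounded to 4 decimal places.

[0, 0, 2, 3, 3]

Reading degrees in the order [a, b, c, d, e] gives [2, 2, 1, 2, 1]; set D = diag(2, 2, 1, 2, 1) and form L = D - A. Since every row of L sums to 0, the all-ones vector is in the kernel and 0 is an eigenvalue. The 2 zero eigenvalues correspond to the 2 connected components. There are 2 zeros in the spectrum, matching the 2 components.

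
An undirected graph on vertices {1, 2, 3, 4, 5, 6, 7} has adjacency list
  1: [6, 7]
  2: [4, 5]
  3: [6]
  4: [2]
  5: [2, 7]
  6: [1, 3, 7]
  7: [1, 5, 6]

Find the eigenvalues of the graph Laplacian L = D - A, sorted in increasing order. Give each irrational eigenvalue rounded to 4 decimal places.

With the vertex order [1, 2, 3, 4, 5, 6, 7], the degrees are [2, 2, 1, 1, 2, 3, 3], giving D = diag(2, 2, 1, 1, 2, 3, 3) and L = D - A. Since every row of L sums to 0, the all-ones vector is in the kernel and 0 is an eigenvalue. The single zero eigenvalue shows the graph is connected. The largest eigenvalue, 4.4142, is at most the vertex count 7.

[0, 0.2679, 1, 1.5858, 3, 3.7321, 4.4142]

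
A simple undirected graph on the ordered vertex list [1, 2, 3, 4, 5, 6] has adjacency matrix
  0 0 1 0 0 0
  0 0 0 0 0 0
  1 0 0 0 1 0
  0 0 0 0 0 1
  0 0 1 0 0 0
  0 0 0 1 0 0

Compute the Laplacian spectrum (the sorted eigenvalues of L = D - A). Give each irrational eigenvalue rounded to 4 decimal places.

Reading degrees in the order [1, 2, 3, 4, 5, 6] gives [1, 0, 2, 1, 1, 1]; set D = diag(1, 0, 2, 1, 1, 1) and form L = D - A. The multiplicity of 0 as a Laplacian eigenvalue equals the number of connected components. The 3 zero eigenvalues correspond to the 3 connected components. There are 3 zeros in the spectrum, matching the 3 components. The largest eigenvalue, 3, is at most the vertex count 6.

[0, 0, 0, 1, 2, 3]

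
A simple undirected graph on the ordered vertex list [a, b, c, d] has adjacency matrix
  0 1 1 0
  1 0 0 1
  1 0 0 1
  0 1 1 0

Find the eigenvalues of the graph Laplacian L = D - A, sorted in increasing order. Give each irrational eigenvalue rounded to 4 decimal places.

[0, 2, 2, 4]

Each diagonal entry of L is the vertex degree and each off-diagonal entry is -1 where an edge is present, 0 otherwise; in the order [a, b, c, d] the diagonal is [2, 2, 2, 2]. The multiplicity of 0 as a Laplacian eigenvalue equals the number of connected components. By the matrix-tree theorem the graph has (1/4) * product of the nonzero eigenvalues = 4 spanning trees.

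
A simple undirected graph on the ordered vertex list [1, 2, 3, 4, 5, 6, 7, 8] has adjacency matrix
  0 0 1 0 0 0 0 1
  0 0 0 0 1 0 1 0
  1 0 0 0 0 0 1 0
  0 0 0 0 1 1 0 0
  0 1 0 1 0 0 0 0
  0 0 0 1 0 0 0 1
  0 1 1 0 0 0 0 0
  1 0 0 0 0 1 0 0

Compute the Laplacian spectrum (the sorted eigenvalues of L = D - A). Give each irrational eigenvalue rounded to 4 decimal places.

[0, 0.5858, 0.5858, 2, 2, 3.4142, 3.4142, 4]

With the vertex order [1, 2, 3, 4, 5, 6, 7, 8], the degrees are [2, 2, 2, 2, 2, 2, 2, 2], giving D = diag(2, 2, 2, 2, 2, 2, 2, 2) and L = D - A. Since every row of L sums to 0, the all-ones vector is in the kernel and 0 is an eigenvalue. The largest eigenvalue, 4, is at most the vertex count 8.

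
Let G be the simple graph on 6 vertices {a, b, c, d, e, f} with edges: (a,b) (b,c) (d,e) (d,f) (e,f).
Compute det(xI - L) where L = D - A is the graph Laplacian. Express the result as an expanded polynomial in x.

x^6 - 10x^5 + 36x^4 - 54x^3 + 27x^2

Each diagonal entry of L is the vertex degree and each off-diagonal entry is -1 where an edge is present, 0 otherwise; in the order [a, b, c, d, e, f] the diagonal is [1, 2, 1, 2, 2, 2]. The eigenvalues of L are [0, 0, 1, 3, 3, 3]; the characteristic polynomial is the product of (x - lambda_i), which multiplies out to x^6 - 10x^5 + 36x^4 - 54x^3 + 27x^2. The constant term is 0 because L is singular (the all-ones vector lies in its kernel). The largest eigenvalue, 3, is at most the vertex count 6.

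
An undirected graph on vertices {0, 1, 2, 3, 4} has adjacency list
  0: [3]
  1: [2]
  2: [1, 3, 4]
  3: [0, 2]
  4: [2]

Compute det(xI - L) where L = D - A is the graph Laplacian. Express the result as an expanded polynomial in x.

Reading degrees in the order [0, 1, 2, 3, 4] gives [1, 1, 3, 2, 1]; set D = diag(1, 1, 3, 2, 1) and form L = D - A. Computing det(xI - L) by cofactor expansion (or equivalently via sum-over-permutations) gives x^5 - 8x^4 + 20x^3 - 18x^2 + 5x. The coefficient of x^4 equals -trace(L) = -8, matching the sum of degrees. The largest eigenvalue, 4.1701, is at most the vertex count 5. By the matrix-tree theorem the graph has (1/5) * product of the nonzero eigenvalues = 1 spanning tree.

x^5 - 8x^4 + 20x^3 - 18x^2 + 5x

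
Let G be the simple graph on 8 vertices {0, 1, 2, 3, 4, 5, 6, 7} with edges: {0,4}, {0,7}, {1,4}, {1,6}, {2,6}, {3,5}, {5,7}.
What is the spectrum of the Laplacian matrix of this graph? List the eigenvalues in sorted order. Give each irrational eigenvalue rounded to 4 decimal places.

[0, 0.1522, 0.5858, 1.2346, 2, 2.7654, 3.4142, 3.8478]

Each diagonal entry of L is the vertex degree and each off-diagonal entry is -1 where an edge is present, 0 otherwise; in the order [0, 1, 2, 3, 4, 5, 6, 7] the diagonal is [2, 2, 1, 1, 2, 2, 2, 2]. The multiplicity of 0 as a Laplacian eigenvalue equals the number of connected components. The single zero eigenvalue shows the graph is connected.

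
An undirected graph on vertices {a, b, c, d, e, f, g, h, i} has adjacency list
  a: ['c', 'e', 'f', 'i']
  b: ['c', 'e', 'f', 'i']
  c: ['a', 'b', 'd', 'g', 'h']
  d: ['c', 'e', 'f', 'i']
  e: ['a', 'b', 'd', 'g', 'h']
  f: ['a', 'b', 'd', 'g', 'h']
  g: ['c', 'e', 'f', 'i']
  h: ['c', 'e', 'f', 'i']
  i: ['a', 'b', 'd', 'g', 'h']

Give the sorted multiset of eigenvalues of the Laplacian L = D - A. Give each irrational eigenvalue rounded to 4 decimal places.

[0, 4, 4, 4, 4, 5, 5, 5, 9]

With the vertex order [a, b, c, d, e, f, g, h, i], the degrees are [4, 4, 5, 4, 5, 5, 4, 4, 5], giving D = diag(4, 4, 5, 4, 5, 5, 4, 4, 5) and L = D - A. L is symmetric positive semidefinite, so every eigenvalue is real and nonnegative. The single zero eigenvalue shows the graph is connected. By the matrix-tree theorem the graph has (1/9) * product of the nonzero eigenvalues = 32000 spanning trees.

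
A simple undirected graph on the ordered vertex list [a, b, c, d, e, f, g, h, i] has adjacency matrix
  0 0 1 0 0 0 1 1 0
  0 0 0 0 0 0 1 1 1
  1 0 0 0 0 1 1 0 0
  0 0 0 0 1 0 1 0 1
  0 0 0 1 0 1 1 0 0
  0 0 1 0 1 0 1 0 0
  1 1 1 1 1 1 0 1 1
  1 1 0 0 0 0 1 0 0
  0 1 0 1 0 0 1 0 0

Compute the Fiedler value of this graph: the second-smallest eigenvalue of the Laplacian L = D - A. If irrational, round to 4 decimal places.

1.5858

Reading degrees in the order [a, b, c, d, e, f, g, h, i] gives [3, 3, 3, 3, 3, 3, 8, 3, 3]; set D = diag(3, 3, 3, 3, 3, 3, 8, 3, 3) and form L = D - A. The smallest Laplacian eigenvalue is always 0. The next one, lambda_2 = 1.5858, measures how hard the graph is to disconnect: larger values mean better connectivity. By the matrix-tree theorem the graph has (1/9) * product of the nonzero eigenvalues = 2205 spanning trees. There is one zero in the spectrum, matching the 1 component.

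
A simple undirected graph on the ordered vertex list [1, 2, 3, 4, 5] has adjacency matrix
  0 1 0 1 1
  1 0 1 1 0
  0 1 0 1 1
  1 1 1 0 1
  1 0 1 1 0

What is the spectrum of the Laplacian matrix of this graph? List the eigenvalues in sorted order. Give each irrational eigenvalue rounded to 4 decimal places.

[0, 3, 3, 5, 5]

Reading degrees in the order [1, 2, 3, 4, 5] gives [3, 3, 3, 4, 3]; set D = diag(3, 3, 3, 4, 3) and form L = D - A. L is symmetric positive semidefinite, so every eigenvalue is real and nonnegative. The eigenvalues sum to 16, which equals trace(L) = 2|E|.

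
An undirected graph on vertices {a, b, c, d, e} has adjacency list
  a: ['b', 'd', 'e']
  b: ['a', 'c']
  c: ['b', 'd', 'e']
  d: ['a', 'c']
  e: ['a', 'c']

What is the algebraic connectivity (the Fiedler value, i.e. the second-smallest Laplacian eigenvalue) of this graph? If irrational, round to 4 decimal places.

2

Reading degrees in the order [a, b, c, d, e] gives [3, 2, 3, 2, 2]; set D = diag(3, 2, 3, 2, 2) and form L = D - A. The smallest Laplacian eigenvalue is always 0. The next one, lambda_2 = 2, measures how hard the graph is to disconnect: larger values mean better connectivity. By the matrix-tree theorem the graph has (1/5) * product of the nonzero eigenvalues = 12 spanning trees.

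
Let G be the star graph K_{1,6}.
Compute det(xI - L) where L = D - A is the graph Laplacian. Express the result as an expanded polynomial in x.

The graph has 7 vertices and degree multiset [6, 1, 1, 1, 1, 1, 1]; D is the diagonal matrix of degrees and L = D - A. Computing det(xI - L) by cofactor expansion (or equivalently via sum-over-permutations) gives x^7 - 12x^6 + 45x^5 - 80x^4 + 75x^3 - 36x^2 + 7x. Since p(0) = det(-L) = 0, x divides p(x). The largest eigenvalue, 7, is at most the vertex count 7.

x^7 - 12x^6 + 45x^5 - 80x^4 + 75x^3 - 36x^2 + 7x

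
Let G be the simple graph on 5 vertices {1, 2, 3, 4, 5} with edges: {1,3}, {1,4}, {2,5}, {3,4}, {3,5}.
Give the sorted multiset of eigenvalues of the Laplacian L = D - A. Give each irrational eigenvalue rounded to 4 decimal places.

[0, 0.5188, 2.3111, 3, 4.1701]

Each diagonal entry of L is the vertex degree and each off-diagonal entry is -1 where an edge is present, 0 otherwise; in the order [1, 2, 3, 4, 5] the diagonal is [2, 1, 3, 2, 2]. Diagonalising L (or applying a numerical eigensolver to the 5x5 matrix) gives the spectrum above. The single zero eigenvalue shows the graph is connected. By the matrix-tree theorem the graph has (1/5) * product of the nonzero eigenvalues = 3 spanning trees.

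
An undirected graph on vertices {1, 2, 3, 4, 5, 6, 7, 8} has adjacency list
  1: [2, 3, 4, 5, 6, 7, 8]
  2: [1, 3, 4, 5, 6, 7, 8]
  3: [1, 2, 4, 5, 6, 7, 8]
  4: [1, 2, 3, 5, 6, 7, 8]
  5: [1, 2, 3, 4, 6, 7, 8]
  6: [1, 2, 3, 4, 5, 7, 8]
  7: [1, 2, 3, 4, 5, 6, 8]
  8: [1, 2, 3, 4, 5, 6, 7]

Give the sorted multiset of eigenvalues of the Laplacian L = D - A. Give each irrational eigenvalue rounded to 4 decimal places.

[0, 8, 8, 8, 8, 8, 8, 8]

With the vertex order [1, 2, 3, 4, 5, 6, 7, 8], the degrees are [7, 7, 7, 7, 7, 7, 7, 7], giving D = diag(7, 7, 7, 7, 7, 7, 7, 7) and L = D - A. Diagonalising L (or applying a numerical eigensolver to the 8x8 matrix) gives the spectrum above. The single zero eigenvalue shows the graph is connected. The largest eigenvalue, 8, is at most the vertex count 8.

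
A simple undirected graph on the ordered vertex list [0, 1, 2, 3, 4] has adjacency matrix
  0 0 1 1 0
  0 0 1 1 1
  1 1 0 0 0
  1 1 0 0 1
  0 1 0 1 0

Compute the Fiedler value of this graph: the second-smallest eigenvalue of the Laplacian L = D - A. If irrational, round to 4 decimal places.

1.3820

Each diagonal entry of L is the vertex degree and each off-diagonal entry is -1 where an edge is present, 0 otherwise; in the order [0, 1, 2, 3, 4] the diagonal is [2, 3, 2, 3, 2]. The sorted Laplacian eigenvalues are [0, 1.3820, 2.3820, 3.6180, 4.6180]; the algebraic connectivity is the second entry, 1.3820.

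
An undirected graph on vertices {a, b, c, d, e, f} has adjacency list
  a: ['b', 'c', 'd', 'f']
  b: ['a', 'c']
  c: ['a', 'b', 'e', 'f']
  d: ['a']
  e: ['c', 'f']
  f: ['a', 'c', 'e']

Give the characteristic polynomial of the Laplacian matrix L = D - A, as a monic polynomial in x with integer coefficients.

x^6 - 16x^5 + 95x^4 - 256x^3 + 305x^2 - 126x

With the vertex order [a, b, c, d, e, f], the degrees are [4, 2, 4, 1, 2, 3], giving D = diag(4, 2, 4, 1, 2, 3) and L = D - A. Computing det(xI - L) by cofactor expansion (or equivalently via sum-over-permutations) gives x^6 - 16x^5 + 95x^4 - 256x^3 + 305x^2 - 126x. The constant term is 0 because L is singular (the all-ones vector lies in its kernel). The largest eigenvalue, 5.3028, is at most the vertex count 6. By the matrix-tree theorem the graph has (1/6) * product of the nonzero eigenvalues = 21 spanning trees.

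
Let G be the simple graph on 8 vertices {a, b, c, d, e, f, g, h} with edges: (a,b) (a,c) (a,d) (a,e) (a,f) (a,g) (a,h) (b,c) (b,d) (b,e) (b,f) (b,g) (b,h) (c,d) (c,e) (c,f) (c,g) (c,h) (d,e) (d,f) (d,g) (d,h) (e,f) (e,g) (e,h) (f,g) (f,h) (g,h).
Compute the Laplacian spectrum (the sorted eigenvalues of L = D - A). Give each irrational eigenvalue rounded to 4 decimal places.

With the vertex order [a, b, c, d, e, f, g, h], the degrees are [7, 7, 7, 7, 7, 7, 7, 7], giving D = diag(7, 7, 7, 7, 7, 7, 7, 7) and L = D - A. Diagonalising L (or applying a numerical eigensolver to the 8x8 matrix) gives the spectrum above. The single zero eigenvalue shows the graph is connected. The largest eigenvalue, 8, is at most the vertex count 8. By the matrix-tree theorem the graph has (1/8) * product of the nonzero eigenvalues = 262144 spanning trees.

[0, 8, 8, 8, 8, 8, 8, 8]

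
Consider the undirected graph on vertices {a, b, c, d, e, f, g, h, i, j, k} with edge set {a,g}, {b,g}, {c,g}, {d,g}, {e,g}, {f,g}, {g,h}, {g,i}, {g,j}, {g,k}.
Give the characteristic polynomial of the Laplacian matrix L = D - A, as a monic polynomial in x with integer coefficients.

Each diagonal entry of L is the vertex degree and each off-diagonal entry is -1 where an edge is present, 0 otherwise; in the order [a, b, c, d, e, f, g, h, i, j, k] the diagonal is [1, 1, 1, 1, 1, 1, 10, 1, 1, 1, 1]. The eigenvalues of L are [0, 1, 1, 1, 1, 1, 1, 1, 1, 1, 11]; the characteristic polynomial is the product of (x - lambda_i), which multiplies out to x^11 - 20x^10 + 135x^9 - 480x^8 + 1050x^7 - 1512x^6 + 1470x^5 - 960x^4 + 405x^3 - 100x^2 + 11x. The constant term is 0 because L is singular (the all-ones vector lies in its kernel). The largest eigenvalue, 11, is at most the vertex count 11. There is one zero in the spectrum, matching the 1 component.

x^11 - 20x^10 + 135x^9 - 480x^8 + 1050x^7 - 1512x^6 + 1470x^5 - 960x^4 + 405x^3 - 100x^2 + 11x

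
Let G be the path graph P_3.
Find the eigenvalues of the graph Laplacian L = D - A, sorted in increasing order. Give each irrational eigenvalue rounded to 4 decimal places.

[0, 1, 3]

The graph has 3 vertices and degree multiset [2, 1, 1]; D is the diagonal matrix of degrees and L = D - A. The multiplicity of 0 as a Laplacian eigenvalue equals the number of connected components. There is one zero in the spectrum, matching the 1 component.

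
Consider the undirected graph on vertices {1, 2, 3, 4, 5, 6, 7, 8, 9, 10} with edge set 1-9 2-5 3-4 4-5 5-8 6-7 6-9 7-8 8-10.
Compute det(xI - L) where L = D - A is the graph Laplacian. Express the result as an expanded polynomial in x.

x^10 - 18x^9 + 134x^8 - 536x^7 + 1253x^6 - 1746x^5 + 1421x^4 - 636x^3 + 137x^2 - 10x

With the vertex order [1, 2, 3, 4, 5, 6, 7, 8, 9, 10], the degrees are [1, 1, 1, 2, 3, 2, 2, 3, 2, 1], giving D = diag(1, 1, 1, 2, 3, 2, 2, 3, 2, 1) and L = D - A. L has integer entries, so p(x) = det(xI - L) has integer coefficients. Expanding the determinant yields x^10 - 18x^9 + 134x^8 - 536x^7 + 1253x^6 - 1746x^5 + 1421x^4 - 636x^3 + 137x^2 - 10x. The coefficient of x^9 equals -trace(L) = -18, matching the sum of degrees. There is one zero in the spectrum, matching the 1 component. The eigenvalues sum to 18, which equals trace(L) = 2|E|.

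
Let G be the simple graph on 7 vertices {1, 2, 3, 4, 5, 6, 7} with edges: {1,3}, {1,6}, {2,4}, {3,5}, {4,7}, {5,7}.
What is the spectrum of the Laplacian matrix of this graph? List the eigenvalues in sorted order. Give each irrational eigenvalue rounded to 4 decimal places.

With the vertex order [1, 2, 3, 4, 5, 6, 7], the degrees are [2, 1, 2, 2, 2, 1, 2], giving D = diag(2, 1, 2, 2, 2, 1, 2) and L = D - A. Diagonalising L (or applying a numerical eigensolver to the 7x7 matrix) gives the spectrum above.

[0, 0.1981, 0.7530, 1.5550, 2.4450, 3.2470, 3.8019]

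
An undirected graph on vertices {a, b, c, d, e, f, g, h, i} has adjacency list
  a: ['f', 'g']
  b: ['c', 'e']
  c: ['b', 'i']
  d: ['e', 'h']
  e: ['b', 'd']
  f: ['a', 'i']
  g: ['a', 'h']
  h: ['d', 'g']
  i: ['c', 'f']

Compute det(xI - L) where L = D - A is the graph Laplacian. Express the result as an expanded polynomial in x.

x^9 - 18x^8 + 135x^7 - 546x^6 + 1287x^5 - 1782x^4 + 1386x^3 - 540x^2 + 81x

With the vertex order [a, b, c, d, e, f, g, h, i], the degrees are [2, 2, 2, 2, 2, 2, 2, 2, 2], giving D = diag(2, 2, 2, 2, 2, 2, 2, 2, 2) and L = D - A. Computing det(xI - L) by cofactor expansion (or equivalently via sum-over-permutations) gives x^9 - 18x^8 + 135x^7 - 546x^6 + 1287x^5 - 1782x^4 + 1386x^3 - 540x^2 + 81x. Since p(0) = det(-L) = 0, x divides p(x). By the matrix-tree theorem the graph has (1/9) * product of the nonzero eigenvalues = 9 spanning trees.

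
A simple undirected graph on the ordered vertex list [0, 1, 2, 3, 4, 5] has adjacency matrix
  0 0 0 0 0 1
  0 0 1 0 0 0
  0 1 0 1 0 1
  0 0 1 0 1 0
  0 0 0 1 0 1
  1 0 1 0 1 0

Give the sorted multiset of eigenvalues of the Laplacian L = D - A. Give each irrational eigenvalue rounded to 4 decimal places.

[0, 0.6571, 1, 2.5293, 3, 4.8136]

Reading degrees in the order [0, 1, 2, 3, 4, 5] gives [1, 1, 3, 2, 2, 3]; set D = diag(1, 1, 3, 2, 2, 3) and form L = D - A. The multiplicity of 0 as a Laplacian eigenvalue equals the number of connected components. The single zero eigenvalue shows the graph is connected.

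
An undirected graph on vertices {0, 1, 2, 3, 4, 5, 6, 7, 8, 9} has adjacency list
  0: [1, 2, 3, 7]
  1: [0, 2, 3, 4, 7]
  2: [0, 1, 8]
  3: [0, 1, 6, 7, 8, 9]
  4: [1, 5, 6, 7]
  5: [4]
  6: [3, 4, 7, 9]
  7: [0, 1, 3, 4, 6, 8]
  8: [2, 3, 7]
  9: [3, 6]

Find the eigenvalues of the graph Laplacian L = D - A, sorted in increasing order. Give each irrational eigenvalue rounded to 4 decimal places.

Reading degrees in the order [0, 1, 2, 3, 4, 5, 6, 7, 8, 9] gives [4, 5, 3, 6, 4, 1, 4, 6, 3, 2]; set D = diag(4, 5, 3, 6, 4, 1, 4, 6, 3, 2) and form L = D - A. The multiplicity of 0 as a Laplacian eigenvalue equals the number of connected components. The eigenvalues sum to 38, which equals trace(L) = 2|E|. The largest eigenvalue, 7.4640, is at most the vertex count 10.

[0, 0.7717, 1.4700, 2.8460, 3.1848, 4.1554, 4.9219, 5.9372, 7.2489, 7.4640]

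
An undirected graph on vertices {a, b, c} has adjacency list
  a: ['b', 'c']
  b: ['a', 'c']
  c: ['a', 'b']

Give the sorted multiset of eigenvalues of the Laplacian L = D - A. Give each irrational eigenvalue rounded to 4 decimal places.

Reading degrees in the order [a, b, c] gives [2, 2, 2]; set D = diag(2, 2, 2) and form L = D - A. The multiplicity of 0 as a Laplacian eigenvalue equals the number of connected components. The largest eigenvalue, 3, is at most the vertex count 3.

[0, 3, 3]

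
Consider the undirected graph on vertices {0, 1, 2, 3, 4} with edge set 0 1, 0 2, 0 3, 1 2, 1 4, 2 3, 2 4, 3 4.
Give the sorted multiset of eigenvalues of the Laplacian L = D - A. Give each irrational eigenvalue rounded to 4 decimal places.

[0, 3, 3, 5, 5]

Each diagonal entry of L is the vertex degree and each off-diagonal entry is -1 where an edge is present, 0 otherwise; in the order [0, 1, 2, 3, 4] the diagonal is [3, 3, 4, 3, 3]. Diagonalising L (or applying a numerical eigensolver to the 5x5 matrix) gives the spectrum above. The single zero eigenvalue shows the graph is connected.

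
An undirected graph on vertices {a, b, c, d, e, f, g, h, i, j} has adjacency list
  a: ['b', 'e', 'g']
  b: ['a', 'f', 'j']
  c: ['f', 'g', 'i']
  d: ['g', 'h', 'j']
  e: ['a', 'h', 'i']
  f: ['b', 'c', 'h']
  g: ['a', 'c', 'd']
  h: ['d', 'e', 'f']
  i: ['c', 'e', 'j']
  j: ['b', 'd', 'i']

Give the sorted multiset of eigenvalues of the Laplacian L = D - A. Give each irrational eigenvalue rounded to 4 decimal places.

Reading degrees in the order [a, b, c, d, e, f, g, h, i, j] gives [3, 3, 3, 3, 3, 3, 3, 3, 3, 3]; set D = diag(3, 3, 3, 3, 3, 3, 3, 3, 3, 3) and form L = D - A. The multiplicity of 0 as a Laplacian eigenvalue equals the number of connected components. The single zero eigenvalue shows the graph is connected. By the matrix-tree theorem the graph has (1/10) * product of the nonzero eigenvalues = 2000 spanning trees.

[0, 2, 2, 2, 2, 2, 5, 5, 5, 5]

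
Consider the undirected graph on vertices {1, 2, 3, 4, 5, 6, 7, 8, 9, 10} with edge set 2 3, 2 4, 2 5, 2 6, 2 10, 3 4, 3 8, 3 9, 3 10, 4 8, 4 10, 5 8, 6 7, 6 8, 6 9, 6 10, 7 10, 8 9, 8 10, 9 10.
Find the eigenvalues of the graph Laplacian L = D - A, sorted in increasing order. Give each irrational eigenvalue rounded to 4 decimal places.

[0, 0, 1.6063, 2.2170, 3.5949, 4.9615, 5.5406, 6.3170, 7.6258, 8.1370]

Reading degrees in the order [1, 2, 3, 4, 5, 6, 7, 8, 9, 10] gives [0, 5, 5, 4, 2, 5, 2, 6, 4, 7]; set D = diag(0, 5, 5, 4, 2, 5, 2, 6, 4, 7) and form L = D - A. Since every row of L sums to 0, the all-ones vector is in the kernel and 0 is an eigenvalue. The 2 zero eigenvalues correspond to the 2 connected components. There are 2 zeros in the spectrum, matching the 2 components.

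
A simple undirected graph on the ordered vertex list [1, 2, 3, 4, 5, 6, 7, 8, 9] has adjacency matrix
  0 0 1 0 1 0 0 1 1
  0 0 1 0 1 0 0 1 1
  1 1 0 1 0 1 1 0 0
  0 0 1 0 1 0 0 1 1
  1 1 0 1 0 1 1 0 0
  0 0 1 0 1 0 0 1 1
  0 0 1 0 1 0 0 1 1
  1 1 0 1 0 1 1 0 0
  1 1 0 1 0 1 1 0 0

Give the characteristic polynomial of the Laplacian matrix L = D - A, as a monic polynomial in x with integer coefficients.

x^9 - 40x^8 + 690x^7 - 6720x^6 + 40485x^5 - 154704x^4 + 366560x^3 - 492800x^2 + 288000x

With the vertex order [1, 2, 3, 4, 5, 6, 7, 8, 9], the degrees are [4, 4, 5, 4, 5, 4, 4, 5, 5], giving D = diag(4, 4, 5, 4, 5, 4, 4, 5, 5) and L = D - A. Computing det(xI - L) by cofactor expansion (or equivalently via sum-over-permutations) gives x^9 - 40x^8 + 690x^7 - 6720x^6 + 40485x^5 - 154704x^4 + 366560x^3 - 492800x^2 + 288000x. Since p(0) = det(-L) = 0, x divides p(x).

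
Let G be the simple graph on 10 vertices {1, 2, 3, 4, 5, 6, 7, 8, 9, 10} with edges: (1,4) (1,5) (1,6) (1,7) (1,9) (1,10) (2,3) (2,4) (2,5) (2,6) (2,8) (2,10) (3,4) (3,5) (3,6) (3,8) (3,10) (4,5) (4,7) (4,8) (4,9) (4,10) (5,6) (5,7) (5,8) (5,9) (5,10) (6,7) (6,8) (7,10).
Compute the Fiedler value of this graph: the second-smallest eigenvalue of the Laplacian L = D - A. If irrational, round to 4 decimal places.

With the vertex order [1, 2, 3, 4, 5, 6, 7, 8, 9, 10], the degrees are [6, 6, 6, 8, 9, 6, 5, 5, 3, 6], giving D = diag(6, 6, 6, 8, 9, 6, 5, 5, 3, 6) and L = D - A. The smallest Laplacian eigenvalue is always 0. The next one, lambda_2 = 2.7576, measures how hard the graph is to disconnect: larger values mean better connectivity. The eigenvalues sum to 60, which equals trace(L) = 2|E|.

2.7576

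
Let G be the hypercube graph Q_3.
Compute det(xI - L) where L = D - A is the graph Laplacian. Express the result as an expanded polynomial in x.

x^8 - 24x^7 + 240x^6 - 1296x^5 + 4080x^4 - 7488x^3 + 7424x^2 - 3072x

The graph has 8 vertices and degree multiset [3, 3, 3, 3, 3, 3, 3, 3]; D is the diagonal matrix of degrees and L = D - A. L has integer entries, so p(x) = det(xI - L) has integer coefficients. Expanding the determinant yields x^8 - 24x^7 + 240x^6 - 1296x^5 + 4080x^4 - 7488x^3 + 7424x^2 - 3072x. The constant term is 0 because L is singular (the all-ones vector lies in its kernel). By the matrix-tree theorem the graph has (1/8) * product of the nonzero eigenvalues = 384 spanning trees. There is one zero in the spectrum, matching the 1 component.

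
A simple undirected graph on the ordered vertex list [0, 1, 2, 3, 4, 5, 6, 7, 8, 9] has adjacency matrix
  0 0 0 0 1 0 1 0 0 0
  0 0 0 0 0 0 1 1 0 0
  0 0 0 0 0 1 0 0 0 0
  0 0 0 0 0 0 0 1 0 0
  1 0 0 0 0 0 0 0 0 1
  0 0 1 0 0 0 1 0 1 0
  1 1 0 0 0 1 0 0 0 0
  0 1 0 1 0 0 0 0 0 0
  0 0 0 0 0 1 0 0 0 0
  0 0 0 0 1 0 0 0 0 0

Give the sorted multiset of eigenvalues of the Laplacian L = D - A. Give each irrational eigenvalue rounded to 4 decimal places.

[0, 0.1981, 0.2375, 1, 1, 1.5550, 2.5634, 3.2470, 3.4832, 4.7159]

With the vertex order [0, 1, 2, 3, 4, 5, 6, 7, 8, 9], the degrees are [2, 2, 1, 1, 2, 3, 3, 2, 1, 1], giving D = diag(2, 2, 1, 1, 2, 3, 3, 2, 1, 1) and L = D - A. The multiplicity of 0 as a Laplacian eigenvalue equals the number of connected components.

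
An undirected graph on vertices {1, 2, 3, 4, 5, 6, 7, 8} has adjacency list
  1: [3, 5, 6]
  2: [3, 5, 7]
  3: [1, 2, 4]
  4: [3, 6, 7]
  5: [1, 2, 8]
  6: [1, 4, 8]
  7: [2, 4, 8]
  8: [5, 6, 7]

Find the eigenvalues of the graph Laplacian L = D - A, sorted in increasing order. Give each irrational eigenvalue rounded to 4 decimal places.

[0, 2, 2, 2, 4, 4, 4, 6]

With the vertex order [1, 2, 3, 4, 5, 6, 7, 8], the degrees are [3, 3, 3, 3, 3, 3, 3, 3], giving D = diag(3, 3, 3, 3, 3, 3, 3, 3) and L = D - A. Diagonalising L (or applying a numerical eigensolver to the 8x8 matrix) gives the spectrum above. The largest eigenvalue, 6, is at most the vertex count 8.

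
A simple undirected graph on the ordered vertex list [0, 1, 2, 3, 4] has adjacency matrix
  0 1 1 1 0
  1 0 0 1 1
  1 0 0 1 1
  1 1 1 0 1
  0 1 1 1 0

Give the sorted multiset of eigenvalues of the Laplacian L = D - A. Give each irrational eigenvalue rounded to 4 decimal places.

[0, 3, 3, 5, 5]

With the vertex order [0, 1, 2, 3, 4], the degrees are [3, 3, 3, 4, 3], giving D = diag(3, 3, 3, 4, 3) and L = D - A. L is symmetric positive semidefinite, so every eigenvalue is real and nonnegative. The single zero eigenvalue shows the graph is connected. The eigenvalues sum to 16, which equals trace(L) = 2|E|.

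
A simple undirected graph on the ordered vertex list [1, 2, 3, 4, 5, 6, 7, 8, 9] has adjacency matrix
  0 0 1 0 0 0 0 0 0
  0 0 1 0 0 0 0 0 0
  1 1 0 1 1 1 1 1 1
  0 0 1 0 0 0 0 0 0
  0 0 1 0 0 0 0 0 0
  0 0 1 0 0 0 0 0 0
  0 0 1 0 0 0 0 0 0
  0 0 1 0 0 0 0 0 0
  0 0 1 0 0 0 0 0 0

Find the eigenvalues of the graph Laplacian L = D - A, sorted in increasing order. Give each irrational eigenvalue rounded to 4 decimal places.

Reading degrees in the order [1, 2, 3, 4, 5, 6, 7, 8, 9] gives [1, 1, 8, 1, 1, 1, 1, 1, 1]; set D = diag(1, 1, 8, 1, 1, 1, 1, 1, 1) and form L = D - A. Diagonalising L (or applying a numerical eigensolver to the 9x9 matrix) gives the spectrum above. The single zero eigenvalue shows the graph is connected. There is one zero in the spectrum, matching the 1 component.

[0, 1, 1, 1, 1, 1, 1, 1, 9]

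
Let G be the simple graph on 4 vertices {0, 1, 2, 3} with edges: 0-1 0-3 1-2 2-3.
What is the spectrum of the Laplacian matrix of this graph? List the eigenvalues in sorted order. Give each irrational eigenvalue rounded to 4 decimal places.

[0, 2, 2, 4]

With the vertex order [0, 1, 2, 3], the degrees are [2, 2, 2, 2], giving D = diag(2, 2, 2, 2) and L = D - A. Diagonalising L (or applying a numerical eigensolver to the 4x4 matrix) gives the spectrum above. The single zero eigenvalue shows the graph is connected. The eigenvalues sum to 8, which equals trace(L) = 2|E|.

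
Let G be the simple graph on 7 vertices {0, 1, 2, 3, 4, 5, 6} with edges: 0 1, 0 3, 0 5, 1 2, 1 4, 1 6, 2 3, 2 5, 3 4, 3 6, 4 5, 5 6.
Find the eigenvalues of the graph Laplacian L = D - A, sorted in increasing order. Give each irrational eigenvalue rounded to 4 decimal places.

Each diagonal entry of L is the vertex degree and each off-diagonal entry is -1 where an edge is present, 0 otherwise; in the order [0, 1, 2, 3, 4, 5, 6] the diagonal is [3, 4, 3, 4, 3, 4, 3]. L is symmetric positive semidefinite, so every eigenvalue is real and nonnegative. The eigenvalues sum to 24, which equals trace(L) = 2|E|.

[0, 3, 3, 3, 4, 4, 7]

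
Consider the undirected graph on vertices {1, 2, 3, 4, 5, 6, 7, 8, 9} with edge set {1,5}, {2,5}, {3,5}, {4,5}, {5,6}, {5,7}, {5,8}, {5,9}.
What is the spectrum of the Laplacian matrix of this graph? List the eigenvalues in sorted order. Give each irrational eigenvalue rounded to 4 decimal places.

[0, 1, 1, 1, 1, 1, 1, 1, 9]

Reading degrees in the order [1, 2, 3, 4, 5, 6, 7, 8, 9] gives [1, 1, 1, 1, 8, 1, 1, 1, 1]; set D = diag(1, 1, 1, 1, 8, 1, 1, 1, 1) and form L = D - A. Since every row of L sums to 0, the all-ones vector is in the kernel and 0 is an eigenvalue. The single zero eigenvalue shows the graph is connected. The eigenvalues sum to 16, which equals trace(L) = 2|E|.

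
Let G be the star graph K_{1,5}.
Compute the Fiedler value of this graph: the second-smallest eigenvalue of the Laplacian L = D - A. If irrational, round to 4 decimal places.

1

The graph has 6 vertices and degree multiset [5, 1, 1, 1, 1, 1]; D is the diagonal matrix of degrees and L = D - A. The smallest Laplacian eigenvalue is always 0. The next one, lambda_2 = 1, measures how hard the graph is to disconnect: larger values mean better connectivity. The largest eigenvalue, 6, is at most the vertex count 6.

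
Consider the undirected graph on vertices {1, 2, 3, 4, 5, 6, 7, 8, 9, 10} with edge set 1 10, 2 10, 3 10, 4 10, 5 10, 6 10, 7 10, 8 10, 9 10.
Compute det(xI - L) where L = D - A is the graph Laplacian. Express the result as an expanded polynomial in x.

With the vertex order [1, 2, 3, 4, 5, 6, 7, 8, 9, 10], the degrees are [1, 1, 1, 1, 1, 1, 1, 1, 1, 9], giving D = diag(1, 1, 1, 1, 1, 1, 1, 1, 1, 9) and L = D - A. The eigenvalues of L are [0, 1, 1, 1, 1, 1, 1, 1, 1, 10]; the characteristic polynomial is the product of (x - lambda_i), which multiplies out to x^10 - 18x^9 + 108x^8 - 336x^7 + 630x^6 - 756x^5 + 588x^4 - 288x^3 + 81x^2 - 10x. Since p(0) = det(-L) = 0, x divides p(x). There is one zero in the spectrum, matching the 1 component. The eigenvalues sum to 18, which equals trace(L) = 2|E|.

x^10 - 18x^9 + 108x^8 - 336x^7 + 630x^6 - 756x^5 + 588x^4 - 288x^3 + 81x^2 - 10x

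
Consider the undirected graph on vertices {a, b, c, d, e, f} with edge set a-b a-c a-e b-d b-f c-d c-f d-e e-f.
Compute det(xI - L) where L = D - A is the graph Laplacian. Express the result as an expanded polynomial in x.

x^6 - 18x^5 + 126x^4 - 432x^3 + 729x^2 - 486x

With the vertex order [a, b, c, d, e, f], the degrees are [3, 3, 3, 3, 3, 3], giving D = diag(3, 3, 3, 3, 3, 3) and L = D - A. The eigenvalues of L are [0, 3, 3, 3, 3, 6]; the characteristic polynomial is the product of (x - lambda_i), which multiplies out to x^6 - 18x^5 + 126x^4 - 432x^3 + 729x^2 - 486x. Since p(0) = det(-L) = 0, x divides p(x). By the matrix-tree theorem the graph has (1/6) * product of the nonzero eigenvalues = 81 spanning trees.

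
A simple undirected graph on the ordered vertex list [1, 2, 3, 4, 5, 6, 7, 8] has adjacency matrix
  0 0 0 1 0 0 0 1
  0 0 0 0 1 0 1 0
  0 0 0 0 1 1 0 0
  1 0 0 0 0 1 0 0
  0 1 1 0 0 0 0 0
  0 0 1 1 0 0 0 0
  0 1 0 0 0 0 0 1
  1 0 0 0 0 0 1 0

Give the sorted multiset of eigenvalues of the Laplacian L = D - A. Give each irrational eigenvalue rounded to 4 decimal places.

Reading degrees in the order [1, 2, 3, 4, 5, 6, 7, 8] gives [2, 2, 2, 2, 2, 2, 2, 2]; set D = diag(2, 2, 2, 2, 2, 2, 2, 2) and form L = D - A. L is symmetric positive semidefinite, so every eigenvalue is real and nonnegative. The eigenvalues sum to 16, which equals trace(L) = 2|E|.

[0, 0.5858, 0.5858, 2, 2, 3.4142, 3.4142, 4]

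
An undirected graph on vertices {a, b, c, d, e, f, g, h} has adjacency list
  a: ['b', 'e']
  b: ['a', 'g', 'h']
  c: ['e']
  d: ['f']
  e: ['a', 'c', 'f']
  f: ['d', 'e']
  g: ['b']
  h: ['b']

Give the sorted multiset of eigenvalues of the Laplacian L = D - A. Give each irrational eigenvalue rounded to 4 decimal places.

[0, 0.2137, 0.6177, 1, 1.4977, 2.3537, 3.8408, 4.4763]

Each diagonal entry of L is the vertex degree and each off-diagonal entry is -1 where an edge is present, 0 otherwise; in the order [a, b, c, d, e, f, g, h] the diagonal is [2, 3, 1, 1, 3, 2, 1, 1]. Diagonalising L (or applying a numerical eigensolver to the 8x8 matrix) gives the spectrum above. The single zero eigenvalue shows the graph is connected. By the matrix-tree theorem the graph has (1/8) * product of the nonzero eigenvalues = 1 spanning tree.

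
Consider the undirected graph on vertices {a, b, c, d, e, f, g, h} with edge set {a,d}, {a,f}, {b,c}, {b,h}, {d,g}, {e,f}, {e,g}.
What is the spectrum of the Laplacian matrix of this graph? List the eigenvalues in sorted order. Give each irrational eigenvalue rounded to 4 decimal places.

Each diagonal entry of L is the vertex degree and each off-diagonal entry is -1 where an edge is present, 0 otherwise; in the order [a, b, c, d, e, f, g, h] the diagonal is [2, 2, 1, 2, 2, 2, 2, 1]. Since every row of L sums to 0, the all-ones vector is in the kernel and 0 is an eigenvalue. The 2 zero eigenvalues correspond to the 2 connected components. There are 2 zeros in the spectrum, matching the 2 components.

[0, 0, 1, 1.3820, 1.3820, 3, 3.6180, 3.6180]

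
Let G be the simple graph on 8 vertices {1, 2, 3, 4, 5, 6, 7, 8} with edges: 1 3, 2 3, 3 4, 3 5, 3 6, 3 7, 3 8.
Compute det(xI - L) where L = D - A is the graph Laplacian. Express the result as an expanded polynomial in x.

x^8 - 14x^7 + 63x^6 - 140x^5 + 175x^4 - 126x^3 + 49x^2 - 8x

Reading degrees in the order [1, 2, 3, 4, 5, 6, 7, 8] gives [1, 1, 7, 1, 1, 1, 1, 1]; set D = diag(1, 1, 7, 1, 1, 1, 1, 1) and form L = D - A. L has integer entries, so p(x) = det(xI - L) has integer coefficients. Expanding the determinant yields x^8 - 14x^7 + 63x^6 - 140x^5 + 175x^4 - 126x^3 + 49x^2 - 8x. The coefficient of x^7 equals -trace(L) = -14, matching the sum of degrees. The eigenvalues sum to 14, which equals trace(L) = 2|E|.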